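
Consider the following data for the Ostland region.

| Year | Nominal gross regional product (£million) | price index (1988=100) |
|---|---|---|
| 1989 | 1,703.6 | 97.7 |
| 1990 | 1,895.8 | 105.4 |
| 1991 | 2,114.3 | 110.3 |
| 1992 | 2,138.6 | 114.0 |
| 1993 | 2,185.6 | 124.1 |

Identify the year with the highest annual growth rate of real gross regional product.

1991

1990: real = 1895.8/1.054 = 1798.67; growth vs 1989 (1743.71) = 3.15%.
1991: real = 2114.3/1.103 = 1916.86; growth vs 1990 (1798.67) = 6.57%.
1992: real = 2138.6/1.140 = 1875.96; growth vs 1991 (1916.86) = -2.13%.
1993: real = 2185.6/1.241 = 1761.16; growth vs 1992 (1875.96) = -6.12%.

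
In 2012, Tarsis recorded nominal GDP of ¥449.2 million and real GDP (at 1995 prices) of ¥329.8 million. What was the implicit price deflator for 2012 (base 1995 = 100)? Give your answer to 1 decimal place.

implicit price deflator = (Nominal / Real) × 100 = 449.2 / 329.8 × 100 = 136.20.

136.2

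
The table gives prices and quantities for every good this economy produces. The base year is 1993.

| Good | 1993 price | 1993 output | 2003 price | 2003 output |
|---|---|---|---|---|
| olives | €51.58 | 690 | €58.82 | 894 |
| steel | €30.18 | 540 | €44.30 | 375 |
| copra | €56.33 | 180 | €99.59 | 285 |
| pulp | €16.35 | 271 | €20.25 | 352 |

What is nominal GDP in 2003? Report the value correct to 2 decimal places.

Nominal GDP 2003 = Σ (p_2003 × q_2003) = 58.82·894 + 44.30·375 + 99.59·285 + 20.25·352 = 104708.73.

€104708.73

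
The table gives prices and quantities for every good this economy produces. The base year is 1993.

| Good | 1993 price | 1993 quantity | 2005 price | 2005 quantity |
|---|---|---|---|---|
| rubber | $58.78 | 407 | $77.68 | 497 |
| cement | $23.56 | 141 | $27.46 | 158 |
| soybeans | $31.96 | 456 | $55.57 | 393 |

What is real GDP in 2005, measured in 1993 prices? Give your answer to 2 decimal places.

Real GDP 2005 = Σ (p_1993 × q_2005) = 58.78·497 + 23.56·158 + 31.96·393 = 45496.42.

$45496.42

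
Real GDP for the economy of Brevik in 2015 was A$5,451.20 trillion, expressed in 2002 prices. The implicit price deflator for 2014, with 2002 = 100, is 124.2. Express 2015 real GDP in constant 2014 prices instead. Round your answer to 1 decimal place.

Real GDP in 2014 prices = Real GDP in 2002 prices × (P_2014/P_2002) = 5451.20 × 1.242 = 6770.39.

A$6,770.4 trillion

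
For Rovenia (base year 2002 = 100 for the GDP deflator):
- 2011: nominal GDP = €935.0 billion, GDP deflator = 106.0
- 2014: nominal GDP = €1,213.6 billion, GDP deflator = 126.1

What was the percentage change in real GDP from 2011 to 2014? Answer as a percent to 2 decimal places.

9.11%

Real GDP 2011 = 935.0 / 1.060 = 882.08.
Real GDP 2014 = 1213.6 / 1.261 = 962.41.
Real growth = 962.41 / 882.08 − 1 = 0.0911.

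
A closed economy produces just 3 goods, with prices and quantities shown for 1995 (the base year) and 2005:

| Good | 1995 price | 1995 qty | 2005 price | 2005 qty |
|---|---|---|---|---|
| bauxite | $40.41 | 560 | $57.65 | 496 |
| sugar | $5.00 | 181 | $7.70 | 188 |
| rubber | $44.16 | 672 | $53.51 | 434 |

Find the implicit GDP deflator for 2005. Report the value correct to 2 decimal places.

Nominal GDP 2005 = 57.65·496 + 7.70·188 + 53.51·434 = 53265.34.
Real GDP 2005 (at 1995 prices) = 40.41·496 + 5.00·188 + 44.16·434 = 40148.80.
Deflator = Nominal/Real × 100 = 53265.34/40148.80 × 100 = 132.670.

132.67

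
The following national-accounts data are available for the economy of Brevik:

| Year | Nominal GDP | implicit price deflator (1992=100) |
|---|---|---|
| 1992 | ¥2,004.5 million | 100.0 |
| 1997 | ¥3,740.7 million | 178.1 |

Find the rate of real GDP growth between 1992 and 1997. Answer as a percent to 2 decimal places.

Real GDP 1992 = 2004.5 / 1.000 = 2004.50.
Real GDP 1997 = 3740.7 / 1.781 = 2100.34.
Real growth = 2100.34 / 2004.50 − 1 = 0.0478.

4.78%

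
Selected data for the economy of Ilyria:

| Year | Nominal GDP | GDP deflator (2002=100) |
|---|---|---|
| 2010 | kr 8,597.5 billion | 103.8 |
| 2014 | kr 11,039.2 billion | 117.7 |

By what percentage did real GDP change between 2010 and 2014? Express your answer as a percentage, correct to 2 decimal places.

13.24%

Deflate each year: 2010 → 8597.5/1.038 = 8282.76; 2014 → 11039.2/1.177 = 9379.10.
So real GDP changed by 9379.10/8282.76 − 1 = 0.1324, i.e. 13.24%.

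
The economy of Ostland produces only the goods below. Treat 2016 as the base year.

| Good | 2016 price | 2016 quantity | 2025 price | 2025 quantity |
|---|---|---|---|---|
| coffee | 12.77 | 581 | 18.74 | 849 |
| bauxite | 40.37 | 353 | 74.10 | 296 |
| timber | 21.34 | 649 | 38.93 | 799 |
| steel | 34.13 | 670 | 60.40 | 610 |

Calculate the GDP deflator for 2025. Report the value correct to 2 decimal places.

174.40

Nominal GDP 2025 = 18.74·849 + 74.10·296 + 38.93·799 + 60.40·610 = 105792.93.
Real GDP 2025 (at 2016 prices) = 12.77·849 + 40.37·296 + 21.34·799 + 34.13·610 = 60661.21.
Deflator = Nominal/Real × 100 = 105792.93/60661.21 × 100 = 174.400.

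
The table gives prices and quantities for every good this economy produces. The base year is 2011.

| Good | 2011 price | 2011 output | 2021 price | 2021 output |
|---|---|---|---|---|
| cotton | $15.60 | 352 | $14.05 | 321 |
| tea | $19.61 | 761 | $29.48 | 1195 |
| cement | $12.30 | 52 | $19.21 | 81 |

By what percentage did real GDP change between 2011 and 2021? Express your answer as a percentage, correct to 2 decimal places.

39.82%

Real GDP 2011 = Nominal GDP 2011 = 15.60·352 + 19.61·761 + 12.30·52 = 21054.01.
Real GDP 2021 (at 2011 prices) = 15.60·321 + 19.61·1195 + 12.30·81 = 29437.85.
Real growth = 29437.85/21054.01 − 1 = 0.3982.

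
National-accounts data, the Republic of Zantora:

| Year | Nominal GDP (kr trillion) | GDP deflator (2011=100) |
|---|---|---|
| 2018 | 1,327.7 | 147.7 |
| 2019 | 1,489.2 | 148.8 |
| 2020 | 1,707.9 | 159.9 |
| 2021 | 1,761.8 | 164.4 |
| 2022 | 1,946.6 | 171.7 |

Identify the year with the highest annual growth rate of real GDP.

2019: real = 1489.2/1.488 = 1000.81; growth vs 2018 (898.92) = 11.33%.
2020: real = 1707.9/1.599 = 1068.11; growth vs 2019 (1000.81) = 6.72%.
2021: real = 1761.8/1.644 = 1071.65; growth vs 2020 (1068.11) = 0.33%.
2022: real = 1946.6/1.717 = 1133.72; growth vs 2021 (1071.65) = 5.79%.

2019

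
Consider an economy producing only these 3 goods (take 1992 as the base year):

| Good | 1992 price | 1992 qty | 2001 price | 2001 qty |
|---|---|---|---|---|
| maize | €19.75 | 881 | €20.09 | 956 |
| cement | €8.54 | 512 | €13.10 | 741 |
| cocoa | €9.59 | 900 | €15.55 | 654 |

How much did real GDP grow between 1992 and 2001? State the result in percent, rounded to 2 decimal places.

Real GDP 1992 = Nominal GDP 1992 = 19.75·881 + 8.54·512 + 9.59·900 = 30403.23.
Real GDP 2001 (at 1992 prices) = 19.75·956 + 8.54·741 + 9.59·654 = 31481.00.
Real growth = 31481.00/30403.23 − 1 = 0.0354.

3.54%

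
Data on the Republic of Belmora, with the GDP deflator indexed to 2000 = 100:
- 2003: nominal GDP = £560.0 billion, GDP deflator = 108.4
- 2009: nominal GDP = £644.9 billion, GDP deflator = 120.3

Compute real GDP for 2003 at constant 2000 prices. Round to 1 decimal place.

Real GDP = Nominal / (GDP deflator/100) = 560.0 / 1.084 = 516.61.

£516.6 billion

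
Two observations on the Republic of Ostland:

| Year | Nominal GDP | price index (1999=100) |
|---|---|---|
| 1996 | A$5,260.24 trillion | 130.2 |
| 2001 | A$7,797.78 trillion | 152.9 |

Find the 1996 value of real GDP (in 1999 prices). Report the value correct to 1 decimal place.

A$4,040.1 trillion

Real GDP = Nominal / (price index/100) = 5260.24 / 1.302 = 4040.12.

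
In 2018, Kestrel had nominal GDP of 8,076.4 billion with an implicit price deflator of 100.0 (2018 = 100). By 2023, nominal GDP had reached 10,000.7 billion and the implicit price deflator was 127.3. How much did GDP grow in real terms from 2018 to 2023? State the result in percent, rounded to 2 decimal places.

Real GDP 2018 = 8076.4 / 1.000 = 8076.40.
Real GDP 2023 = 10000.7 / 1.273 = 7856.01.
Real growth = 7856.01 / 8076.40 − 1 = -0.0273.

-2.73%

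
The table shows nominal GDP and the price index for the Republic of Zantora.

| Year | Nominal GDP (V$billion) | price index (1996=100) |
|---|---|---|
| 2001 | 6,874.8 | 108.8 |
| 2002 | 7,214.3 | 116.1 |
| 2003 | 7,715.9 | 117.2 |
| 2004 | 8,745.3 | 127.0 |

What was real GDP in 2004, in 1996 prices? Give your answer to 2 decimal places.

Real GDP 2004 = 8745.3 / 1.270 = 6886.06.

V$6,886.06 billion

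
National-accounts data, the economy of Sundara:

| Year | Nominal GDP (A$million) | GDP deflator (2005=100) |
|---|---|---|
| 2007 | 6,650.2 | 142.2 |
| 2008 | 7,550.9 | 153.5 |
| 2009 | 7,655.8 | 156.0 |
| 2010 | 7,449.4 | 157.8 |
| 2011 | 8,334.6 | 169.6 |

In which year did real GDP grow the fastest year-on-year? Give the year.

2008: real = 7550.9/1.535 = 4919.15; growth vs 2007 (4676.65) = 5.19%.
2009: real = 7655.8/1.560 = 4907.56; growth vs 2008 (4919.15) = -0.24%.
2010: real = 7449.4/1.578 = 4720.79; growth vs 2009 (4907.56) = -3.81%.
2011: real = 8334.6/1.696 = 4914.27; growth vs 2010 (4720.79) = 4.10%.

2008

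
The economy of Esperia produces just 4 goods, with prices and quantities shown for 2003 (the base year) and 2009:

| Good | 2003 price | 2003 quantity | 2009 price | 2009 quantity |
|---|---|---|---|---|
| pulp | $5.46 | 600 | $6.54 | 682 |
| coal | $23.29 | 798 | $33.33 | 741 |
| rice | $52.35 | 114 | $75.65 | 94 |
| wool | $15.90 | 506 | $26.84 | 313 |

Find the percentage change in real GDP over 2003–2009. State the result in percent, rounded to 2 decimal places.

-13.92%

Real GDP 2003 = Nominal GDP 2003 = 5.46·600 + 23.29·798 + 52.35·114 + 15.90·506 = 35874.72.
Real GDP 2009 (at 2003 prices) = 5.46·682 + 23.29·741 + 52.35·94 + 15.90·313 = 30879.21.
Real growth = 30879.21/35874.72 − 1 = -0.1392.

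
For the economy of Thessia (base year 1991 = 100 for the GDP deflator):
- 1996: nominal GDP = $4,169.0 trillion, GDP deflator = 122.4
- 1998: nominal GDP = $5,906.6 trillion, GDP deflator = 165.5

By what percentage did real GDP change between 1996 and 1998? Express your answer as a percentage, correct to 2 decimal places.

4.78%

Deflate each year: 1996 → 4169.0/1.224 = 3406.05; 1998 → 5906.6/1.655 = 3568.94.
So real GDP changed by 3568.94/3406.05 − 1 = 0.0478, i.e. 4.78%.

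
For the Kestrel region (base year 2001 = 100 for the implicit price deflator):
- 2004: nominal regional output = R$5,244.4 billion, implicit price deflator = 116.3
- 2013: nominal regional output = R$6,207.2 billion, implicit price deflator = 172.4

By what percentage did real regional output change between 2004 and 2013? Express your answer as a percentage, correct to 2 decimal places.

-20.16%

Deflate each year: 2004 → 5244.4/1.163 = 4509.37; 2013 → 6207.2/1.724 = 3600.46.
So real regional output changed by 3600.46/4509.37 − 1 = -0.2016, i.e. -20.16%.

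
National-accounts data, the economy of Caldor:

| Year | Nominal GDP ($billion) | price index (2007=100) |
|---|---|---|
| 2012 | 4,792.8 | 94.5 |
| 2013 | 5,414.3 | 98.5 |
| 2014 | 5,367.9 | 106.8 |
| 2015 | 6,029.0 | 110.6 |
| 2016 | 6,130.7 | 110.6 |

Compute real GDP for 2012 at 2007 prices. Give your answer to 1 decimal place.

Real GDP 2012 = 4792.8 / 0.945 = 5071.75.

$5,071.7 billion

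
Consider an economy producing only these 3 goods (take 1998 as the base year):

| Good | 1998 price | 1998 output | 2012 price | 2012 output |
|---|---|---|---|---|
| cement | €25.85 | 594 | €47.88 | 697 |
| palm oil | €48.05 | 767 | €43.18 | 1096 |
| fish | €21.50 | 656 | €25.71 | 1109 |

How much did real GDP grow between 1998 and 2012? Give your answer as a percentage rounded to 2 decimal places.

42.54%

Real GDP 1998 = Nominal GDP 1998 = 25.85·594 + 48.05·767 + 21.50·656 = 66313.25.
Real GDP 2012 (at 1998 prices) = 25.85·697 + 48.05·1096 + 21.50·1109 = 94523.75.
Real growth = 94523.75/66313.25 − 1 = 0.4254.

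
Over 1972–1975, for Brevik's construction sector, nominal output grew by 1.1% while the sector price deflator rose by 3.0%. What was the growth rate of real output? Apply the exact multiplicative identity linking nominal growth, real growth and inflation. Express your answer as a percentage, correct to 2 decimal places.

-1.84%

(1 + g_nom) = (1 + g_real)(1 + π), so g_real = 1.0110 / 1.0300 − 1 = -0.01845.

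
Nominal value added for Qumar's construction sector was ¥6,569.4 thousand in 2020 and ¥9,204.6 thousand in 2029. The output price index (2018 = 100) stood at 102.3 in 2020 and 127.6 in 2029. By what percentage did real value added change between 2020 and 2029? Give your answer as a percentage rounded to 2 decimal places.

12.33%

Deflate each year: 2020 → 6569.4/1.023 = 6421.70; 2029 → 9204.6/1.276 = 7213.64.
So real value added changed by 7213.64/6421.70 − 1 = 0.1233, i.e. 12.33%.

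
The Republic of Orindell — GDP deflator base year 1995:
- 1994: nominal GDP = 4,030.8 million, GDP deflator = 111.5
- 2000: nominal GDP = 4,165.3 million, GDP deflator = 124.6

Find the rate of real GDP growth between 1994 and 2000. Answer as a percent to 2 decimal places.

Deflate each year: 1994 → 4030.8/1.115 = 3615.07; 2000 → 4165.3/1.246 = 3342.94.
So real GDP changed by 3342.94/3615.07 − 1 = -0.0753, i.e. -7.53%.

-7.53%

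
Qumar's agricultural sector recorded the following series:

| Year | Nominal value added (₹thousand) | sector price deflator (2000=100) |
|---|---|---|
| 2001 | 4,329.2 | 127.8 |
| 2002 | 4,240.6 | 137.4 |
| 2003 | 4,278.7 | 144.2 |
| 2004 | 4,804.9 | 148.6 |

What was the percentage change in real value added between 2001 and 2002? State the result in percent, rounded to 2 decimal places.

Real value added 2001 = 4329.2/1.278 = 3387.48.
Real value added 2002 = 4240.6/1.374 = 3086.32.
Change = 3086.32/3387.48 − 1 = -0.0889.

-8.89%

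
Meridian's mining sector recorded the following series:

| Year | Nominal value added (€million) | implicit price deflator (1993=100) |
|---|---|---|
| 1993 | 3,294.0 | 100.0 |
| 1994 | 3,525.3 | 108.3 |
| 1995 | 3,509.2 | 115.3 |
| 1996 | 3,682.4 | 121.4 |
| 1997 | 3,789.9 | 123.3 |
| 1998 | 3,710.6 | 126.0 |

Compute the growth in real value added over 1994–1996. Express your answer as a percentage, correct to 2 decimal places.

Real value added 1994 = 3525.3/1.083 = 3255.12.
Real value added 1996 = 3682.4/1.214 = 3033.28.
Change = 3033.28/3255.12 − 1 = -0.0682.

-6.82%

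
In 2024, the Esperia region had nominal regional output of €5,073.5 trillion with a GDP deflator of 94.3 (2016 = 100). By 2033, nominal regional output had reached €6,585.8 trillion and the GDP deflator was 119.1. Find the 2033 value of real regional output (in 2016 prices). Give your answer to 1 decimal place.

Real regional output = Nominal / (GDP deflator/100) = 6585.8 / 1.191 = 5529.64.

€5,529.6 trillion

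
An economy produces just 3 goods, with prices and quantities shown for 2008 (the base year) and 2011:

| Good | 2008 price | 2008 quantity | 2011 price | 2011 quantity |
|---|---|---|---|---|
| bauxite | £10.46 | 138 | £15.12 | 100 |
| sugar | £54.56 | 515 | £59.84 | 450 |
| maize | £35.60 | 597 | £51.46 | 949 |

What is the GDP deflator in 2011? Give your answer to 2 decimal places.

Nominal GDP 2011 = 15.12·100 + 59.84·450 + 51.46·949 = 77275.54.
Real GDP 2011 (at 2008 prices) = 10.46·100 + 54.56·450 + 35.60·949 = 59382.40.
Deflator = Nominal/Real × 100 = 77275.54/59382.40 × 100 = 130.132.

130.13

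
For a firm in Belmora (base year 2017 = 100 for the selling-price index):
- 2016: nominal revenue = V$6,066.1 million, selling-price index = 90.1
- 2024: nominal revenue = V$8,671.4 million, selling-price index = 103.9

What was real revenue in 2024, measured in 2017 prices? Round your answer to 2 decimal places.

V$8,345.91 million

Real revenue = Nominal / (selling-price index/100) = 8671.4 / 1.039 = 8345.91.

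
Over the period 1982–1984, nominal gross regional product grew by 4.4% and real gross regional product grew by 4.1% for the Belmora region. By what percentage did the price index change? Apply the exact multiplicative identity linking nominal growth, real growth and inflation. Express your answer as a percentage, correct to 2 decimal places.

(1 + g_nom) = (1 + g_real)(1 + π), so π = 1.0440 / 1.0410 − 1 = 0.00288.

0.29%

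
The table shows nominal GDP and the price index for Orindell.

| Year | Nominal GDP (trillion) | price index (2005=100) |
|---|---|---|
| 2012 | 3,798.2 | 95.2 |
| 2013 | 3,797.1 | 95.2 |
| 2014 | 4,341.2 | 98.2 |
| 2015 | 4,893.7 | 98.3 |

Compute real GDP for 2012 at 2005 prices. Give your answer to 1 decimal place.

3,989.7 trillion

Real GDP 2012 = 3798.2 / 0.952 = 3989.71.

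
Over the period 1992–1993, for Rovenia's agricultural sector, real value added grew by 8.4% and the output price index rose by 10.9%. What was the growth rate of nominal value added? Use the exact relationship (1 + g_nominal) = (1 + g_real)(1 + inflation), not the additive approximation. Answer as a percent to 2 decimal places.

(1 + g_nom) = (1 + g_real)(1 + π) = 1.0840 × 1.1090 = 1.20216.

20.22%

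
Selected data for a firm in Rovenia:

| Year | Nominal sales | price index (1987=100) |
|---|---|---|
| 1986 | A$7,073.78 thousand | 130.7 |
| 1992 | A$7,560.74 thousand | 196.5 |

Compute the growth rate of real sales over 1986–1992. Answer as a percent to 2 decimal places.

-28.91%

Real sales 1986 = 7073.78 / 1.307 = 5412.23.
Real sales 1992 = 7560.74 / 1.965 = 3847.70.
Real growth = 3847.70 / 5412.23 − 1 = -0.2891.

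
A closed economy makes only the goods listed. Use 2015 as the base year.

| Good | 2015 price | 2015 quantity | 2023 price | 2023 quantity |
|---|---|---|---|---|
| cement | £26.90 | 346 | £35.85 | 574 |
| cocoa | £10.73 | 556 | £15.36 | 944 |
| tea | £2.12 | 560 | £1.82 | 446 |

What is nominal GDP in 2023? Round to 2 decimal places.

£35889.46

Nominal GDP 2023 = Σ (p_2023 × q_2023) = 35.85·574 + 15.36·944 + 1.82·446 = 35889.46.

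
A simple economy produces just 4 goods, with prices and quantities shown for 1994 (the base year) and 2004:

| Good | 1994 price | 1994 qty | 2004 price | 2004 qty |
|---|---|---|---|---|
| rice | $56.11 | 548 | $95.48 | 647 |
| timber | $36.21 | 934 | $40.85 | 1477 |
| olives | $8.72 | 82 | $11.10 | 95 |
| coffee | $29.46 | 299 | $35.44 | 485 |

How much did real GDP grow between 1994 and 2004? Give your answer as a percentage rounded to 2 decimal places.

41.58%

Real GDP 1994 = Nominal GDP 1994 = 56.11·548 + 36.21·934 + 8.72·82 + 29.46·299 = 74092.00.
Real GDP 2004 (at 1994 prices) = 56.11·647 + 36.21·1477 + 8.72·95 + 29.46·485 = 104901.84.
Real growth = 104901.84/74092.00 − 1 = 0.4158.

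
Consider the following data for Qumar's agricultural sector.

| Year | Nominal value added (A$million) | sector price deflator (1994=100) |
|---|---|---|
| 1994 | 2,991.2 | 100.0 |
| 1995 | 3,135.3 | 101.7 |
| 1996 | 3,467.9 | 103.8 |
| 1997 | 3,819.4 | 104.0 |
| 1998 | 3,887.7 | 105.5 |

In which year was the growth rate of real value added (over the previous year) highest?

1997

1995: real = 3135.3/1.017 = 3082.89; growth vs 1994 (2991.20) = 3.07%.
1996: real = 3467.9/1.038 = 3340.94; growth vs 1995 (3082.89) = 8.37%.
1997: real = 3819.4/1.040 = 3672.50; growth vs 1996 (3340.94) = 9.92%.
1998: real = 3887.7/1.055 = 3685.02; growth vs 1997 (3672.50) = 0.34%.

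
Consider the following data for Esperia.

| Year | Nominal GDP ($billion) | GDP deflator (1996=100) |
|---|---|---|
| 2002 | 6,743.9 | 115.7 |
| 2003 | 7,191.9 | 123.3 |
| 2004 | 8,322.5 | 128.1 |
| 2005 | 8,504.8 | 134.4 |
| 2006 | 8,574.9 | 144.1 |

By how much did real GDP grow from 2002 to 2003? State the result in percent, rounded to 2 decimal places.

0.07%

Real GDP 2002 = 6743.9/1.157 = 5828.78.
Real GDP 2003 = 7191.9/1.233 = 5832.85.
Change = 5832.85/5828.78 − 1 = 0.0007.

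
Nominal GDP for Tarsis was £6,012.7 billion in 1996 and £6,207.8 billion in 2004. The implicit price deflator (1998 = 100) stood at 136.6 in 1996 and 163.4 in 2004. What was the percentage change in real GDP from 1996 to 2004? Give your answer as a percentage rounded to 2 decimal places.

Real GDP 1996 = 6012.7 / 1.366 = 4401.68.
Real GDP 2004 = 6207.8 / 1.634 = 3799.14.
Real growth = 3799.14 / 4401.68 − 1 = -0.1369.

-13.69%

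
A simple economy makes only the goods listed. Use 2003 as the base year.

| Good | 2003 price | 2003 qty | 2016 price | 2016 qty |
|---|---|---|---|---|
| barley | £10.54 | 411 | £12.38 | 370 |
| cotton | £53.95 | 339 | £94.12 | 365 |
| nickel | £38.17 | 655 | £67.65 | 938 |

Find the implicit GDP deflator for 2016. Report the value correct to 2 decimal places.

172.39

Nominal GDP 2016 = 12.38·370 + 94.12·365 + 67.65·938 = 102390.10.
Real GDP 2016 (at 2003 prices) = 10.54·370 + 53.95·365 + 38.17·938 = 59395.01.
Deflator = Nominal/Real × 100 = 102390.10/59395.01 × 100 = 172.388.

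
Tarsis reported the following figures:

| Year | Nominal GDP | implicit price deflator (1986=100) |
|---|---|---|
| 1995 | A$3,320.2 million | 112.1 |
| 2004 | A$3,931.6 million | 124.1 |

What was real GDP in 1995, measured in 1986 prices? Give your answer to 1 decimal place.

A$2,961.8 million

Real GDP = Nominal / (implicit price deflator/100) = 3320.2 / 1.121 = 2961.82.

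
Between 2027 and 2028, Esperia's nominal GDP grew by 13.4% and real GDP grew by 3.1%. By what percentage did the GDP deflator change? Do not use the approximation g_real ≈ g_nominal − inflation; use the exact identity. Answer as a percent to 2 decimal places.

(1 + g_nom) = (1 + g_real)(1 + π), so π = 1.1340 / 1.0310 − 1 = 0.09990.

9.99%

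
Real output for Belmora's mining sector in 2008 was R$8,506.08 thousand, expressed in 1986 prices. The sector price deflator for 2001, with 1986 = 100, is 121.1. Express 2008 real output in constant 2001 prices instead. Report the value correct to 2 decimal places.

Real output in 2001 prices = Real output in 1986 prices × (P_2001/P_1986) = 8506.08 × 1.211 = 10300.86.

R$10,300.86 thousand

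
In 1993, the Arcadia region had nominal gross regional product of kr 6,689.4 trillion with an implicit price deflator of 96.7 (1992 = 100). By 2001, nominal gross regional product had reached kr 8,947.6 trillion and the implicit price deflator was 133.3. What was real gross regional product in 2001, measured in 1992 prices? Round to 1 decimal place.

Real gross regional product = Nominal / (implicit price deflator/100) = 8947.6 / 1.333 = 6712.38.

kr 6,712.4 trillion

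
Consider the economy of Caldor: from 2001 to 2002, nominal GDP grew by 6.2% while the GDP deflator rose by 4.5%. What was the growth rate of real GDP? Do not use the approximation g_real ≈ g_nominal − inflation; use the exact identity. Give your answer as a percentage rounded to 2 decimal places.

1.63%

(1 + g_nom) = (1 + g_real)(1 + π), so g_real = 1.0620 / 1.0450 − 1 = 0.01627.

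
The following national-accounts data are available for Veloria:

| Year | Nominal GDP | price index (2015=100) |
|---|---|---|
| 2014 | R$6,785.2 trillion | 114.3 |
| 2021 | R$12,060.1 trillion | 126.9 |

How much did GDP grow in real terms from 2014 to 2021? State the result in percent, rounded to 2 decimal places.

Deflate each year: 2014 → 6785.2/1.143 = 5936.31; 2021 → 12060.1/1.269 = 9503.62.
So real GDP changed by 9503.62/5936.31 − 1 = 0.6009, i.e. 60.09%.

60.09%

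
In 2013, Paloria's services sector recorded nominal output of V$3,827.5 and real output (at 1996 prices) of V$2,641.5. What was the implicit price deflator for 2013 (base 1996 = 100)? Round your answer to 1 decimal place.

144.9

implicit price deflator = (Nominal / Real) × 100 = 3827.5 / 2641.5 × 100 = 144.90.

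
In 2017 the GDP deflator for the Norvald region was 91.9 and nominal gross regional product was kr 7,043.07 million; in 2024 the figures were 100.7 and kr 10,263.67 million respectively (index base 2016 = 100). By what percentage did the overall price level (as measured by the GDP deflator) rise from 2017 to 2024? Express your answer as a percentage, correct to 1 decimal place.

9.6%

Price-level change = 100.7 / 91.9 − 1 = 0.0958.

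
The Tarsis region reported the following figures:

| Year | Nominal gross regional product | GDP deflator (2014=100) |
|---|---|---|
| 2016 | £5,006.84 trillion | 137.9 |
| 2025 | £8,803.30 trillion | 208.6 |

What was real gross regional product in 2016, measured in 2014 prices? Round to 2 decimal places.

Real gross regional product = Nominal / (GDP deflator/100) = 5006.84 / 1.379 = 3630.78.

£3,630.78 trillion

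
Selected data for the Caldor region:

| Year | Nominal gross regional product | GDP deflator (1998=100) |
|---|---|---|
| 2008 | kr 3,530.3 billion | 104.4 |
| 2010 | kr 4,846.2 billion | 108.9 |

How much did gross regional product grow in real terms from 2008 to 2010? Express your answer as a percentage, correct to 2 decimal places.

Real gross regional product 2008 = 3530.3 / 1.044 = 3381.51.
Real gross regional product 2010 = 4846.2 / 1.089 = 4450.14.
Real growth = 4450.14 / 3381.51 − 1 = 0.3160.

31.60%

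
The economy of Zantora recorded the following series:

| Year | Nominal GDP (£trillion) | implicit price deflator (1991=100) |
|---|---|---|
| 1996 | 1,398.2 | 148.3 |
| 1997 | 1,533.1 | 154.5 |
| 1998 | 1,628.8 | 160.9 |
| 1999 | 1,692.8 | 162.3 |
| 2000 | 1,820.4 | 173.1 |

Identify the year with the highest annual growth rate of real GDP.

1997

1997: real = 1533.1/1.545 = 992.30; growth vs 1996 (942.82) = 5.25%.
1998: real = 1628.8/1.609 = 1012.31; growth vs 1997 (992.30) = 2.02%.
1999: real = 1692.8/1.623 = 1043.01; growth vs 1998 (1012.31) = 3.03%.
2000: real = 1820.4/1.731 = 1051.65; growth vs 1999 (1043.01) = 0.83%.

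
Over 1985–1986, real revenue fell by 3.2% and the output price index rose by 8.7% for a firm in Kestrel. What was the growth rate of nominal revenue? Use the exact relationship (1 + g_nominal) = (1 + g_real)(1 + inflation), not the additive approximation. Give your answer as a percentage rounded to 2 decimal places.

(1 + g_nom) = (1 + g_real)(1 + π) = 0.9680 × 1.0870 = 1.05222.

5.22%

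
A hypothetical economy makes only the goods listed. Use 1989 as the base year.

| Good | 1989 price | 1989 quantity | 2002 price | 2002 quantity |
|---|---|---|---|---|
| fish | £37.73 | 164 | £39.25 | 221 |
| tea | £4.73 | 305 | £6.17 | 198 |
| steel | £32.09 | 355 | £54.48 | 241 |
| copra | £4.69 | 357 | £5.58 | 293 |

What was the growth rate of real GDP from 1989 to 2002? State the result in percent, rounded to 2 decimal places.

-11.18%

Real GDP 1989 = Nominal GDP 1989 = 37.73·164 + 4.73·305 + 32.09·355 + 4.69·357 = 20696.65.
Real GDP 2002 (at 1989 prices) = 37.73·221 + 4.73·198 + 32.09·241 + 4.69·293 = 18382.73.
Real growth = 18382.73/20696.65 − 1 = -0.1118.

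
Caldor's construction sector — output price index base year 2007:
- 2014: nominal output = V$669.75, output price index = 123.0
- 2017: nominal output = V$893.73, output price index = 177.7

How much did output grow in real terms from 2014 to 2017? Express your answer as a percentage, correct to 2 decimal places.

Real output 2014 = 669.75 / 1.230 = 544.51.
Real output 2017 = 893.73 / 1.777 = 502.94.
Real growth = 502.94 / 544.51 − 1 = -0.0763.

-7.63%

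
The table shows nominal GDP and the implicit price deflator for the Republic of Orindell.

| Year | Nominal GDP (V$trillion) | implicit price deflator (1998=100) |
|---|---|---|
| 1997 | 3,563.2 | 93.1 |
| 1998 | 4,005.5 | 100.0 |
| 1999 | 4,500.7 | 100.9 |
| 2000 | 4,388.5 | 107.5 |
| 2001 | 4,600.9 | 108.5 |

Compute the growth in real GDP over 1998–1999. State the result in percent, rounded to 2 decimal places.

11.36%

Real GDP 1998 = 4005.5/1.000 = 4005.50.
Real GDP 1999 = 4500.7/1.009 = 4460.56.
Change = 4460.56/4005.50 − 1 = 0.1136.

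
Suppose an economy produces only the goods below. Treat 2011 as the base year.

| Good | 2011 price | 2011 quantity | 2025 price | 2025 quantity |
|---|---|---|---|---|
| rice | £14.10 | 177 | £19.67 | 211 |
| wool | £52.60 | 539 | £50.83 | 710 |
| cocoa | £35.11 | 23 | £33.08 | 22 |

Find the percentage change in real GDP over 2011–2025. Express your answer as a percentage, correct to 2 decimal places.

Real GDP 2011 = Nominal GDP 2011 = 14.10·177 + 52.60·539 + 35.11·23 = 31654.63.
Real GDP 2025 (at 2011 prices) = 14.10·211 + 52.60·710 + 35.11·22 = 41093.52.
Real growth = 41093.52/31654.63 − 1 = 0.2982.

29.82%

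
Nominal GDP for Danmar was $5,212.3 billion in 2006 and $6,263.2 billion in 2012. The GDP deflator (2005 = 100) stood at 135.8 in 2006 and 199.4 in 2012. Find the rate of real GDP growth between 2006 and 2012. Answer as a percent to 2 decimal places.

Real GDP 2006 = 5212.3 / 1.358 = 3838.22.
Real GDP 2012 = 6263.2 / 1.994 = 3141.02.
Real growth = 3141.02 / 3838.22 − 1 = -0.1816.

-18.16%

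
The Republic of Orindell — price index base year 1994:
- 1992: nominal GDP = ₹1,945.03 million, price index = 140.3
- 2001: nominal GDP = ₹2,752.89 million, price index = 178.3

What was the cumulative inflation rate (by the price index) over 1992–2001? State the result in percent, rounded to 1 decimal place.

27.1%

Price-level change = 178.3 / 140.3 − 1 = 0.2708.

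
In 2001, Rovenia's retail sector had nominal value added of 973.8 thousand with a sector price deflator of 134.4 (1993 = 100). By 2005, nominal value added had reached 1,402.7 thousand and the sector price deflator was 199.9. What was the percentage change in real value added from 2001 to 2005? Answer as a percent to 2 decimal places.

Real value added 2001 = 973.8 / 1.344 = 724.55.
Real value added 2005 = 1402.7 / 1.999 = 701.70.
Real growth = 701.70 / 724.55 − 1 = -0.0315.

-3.15%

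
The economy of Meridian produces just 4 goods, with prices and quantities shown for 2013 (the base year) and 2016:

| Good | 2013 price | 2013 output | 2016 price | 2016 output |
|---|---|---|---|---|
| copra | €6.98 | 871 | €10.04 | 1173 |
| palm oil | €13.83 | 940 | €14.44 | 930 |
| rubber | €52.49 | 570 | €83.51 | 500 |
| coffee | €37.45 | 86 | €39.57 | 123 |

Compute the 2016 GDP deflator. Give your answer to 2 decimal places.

138.40

Nominal GDP 2016 = 10.04·1173 + 14.44·930 + 83.51·500 + 39.57·123 = 71828.23.
Real GDP 2016 (at 2013 prices) = 6.98·1173 + 13.83·930 + 52.49·500 + 37.45·123 = 51900.79.
Deflator = Nominal/Real × 100 = 71828.23/51900.79 × 100 = 138.395.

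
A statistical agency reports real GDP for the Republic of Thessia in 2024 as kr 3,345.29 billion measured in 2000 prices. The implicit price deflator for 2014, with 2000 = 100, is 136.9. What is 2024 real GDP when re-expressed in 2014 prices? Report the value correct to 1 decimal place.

Real GDP in 2014 prices = Real GDP in 2000 prices × (P_2014/P_2000) = 3345.29 × 1.369 = 4579.70.

kr 4,579.7 billion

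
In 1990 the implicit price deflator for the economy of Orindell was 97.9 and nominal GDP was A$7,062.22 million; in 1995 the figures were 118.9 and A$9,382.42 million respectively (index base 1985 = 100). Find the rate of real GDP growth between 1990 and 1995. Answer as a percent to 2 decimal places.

9.39%

Deflate each year: 1990 → 7062.22/0.979 = 7213.71; 1995 → 9382.42/1.189 = 7891.02.
So real GDP changed by 7891.02/7213.71 − 1 = 0.0939, i.e. 9.39%.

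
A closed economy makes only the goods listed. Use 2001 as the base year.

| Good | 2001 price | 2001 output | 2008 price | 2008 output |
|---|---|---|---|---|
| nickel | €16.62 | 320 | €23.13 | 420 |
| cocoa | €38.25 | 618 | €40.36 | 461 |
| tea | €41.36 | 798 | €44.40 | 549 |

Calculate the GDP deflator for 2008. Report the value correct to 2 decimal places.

111.36

Nominal GDP 2008 = 23.13·420 + 40.36·461 + 44.40·549 = 52696.16.
Real GDP 2008 (at 2001 prices) = 16.62·420 + 38.25·461 + 41.36·549 = 47320.29.
Deflator = Nominal/Real × 100 = 52696.16/47320.29 × 100 = 111.361.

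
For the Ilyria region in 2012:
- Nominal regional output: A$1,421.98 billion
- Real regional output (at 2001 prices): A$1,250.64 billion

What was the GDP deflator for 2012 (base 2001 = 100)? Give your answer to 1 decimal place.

113.7

GDP deflator = (Nominal / Real) × 100 = 1421.98 / 1250.64 × 100 = 113.70.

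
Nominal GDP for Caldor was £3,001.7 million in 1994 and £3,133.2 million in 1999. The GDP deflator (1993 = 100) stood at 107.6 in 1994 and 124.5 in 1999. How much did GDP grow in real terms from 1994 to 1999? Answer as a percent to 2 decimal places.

-9.79%

Deflate each year: 1994 → 3001.7/1.076 = 2789.68; 1999 → 3133.2/1.245 = 2516.63.
So real GDP changed by 2516.63/2789.68 − 1 = -0.0979, i.e. -9.79%.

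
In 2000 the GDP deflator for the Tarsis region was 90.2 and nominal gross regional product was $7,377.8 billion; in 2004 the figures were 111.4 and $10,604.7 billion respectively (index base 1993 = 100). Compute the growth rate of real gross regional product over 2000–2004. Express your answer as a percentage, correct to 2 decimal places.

16.38%

Real gross regional product 2000 = 7377.8 / 0.902 = 8179.38.
Real gross regional product 2004 = 10604.7 / 1.114 = 9519.48.
Real growth = 9519.48 / 8179.38 − 1 = 0.1638.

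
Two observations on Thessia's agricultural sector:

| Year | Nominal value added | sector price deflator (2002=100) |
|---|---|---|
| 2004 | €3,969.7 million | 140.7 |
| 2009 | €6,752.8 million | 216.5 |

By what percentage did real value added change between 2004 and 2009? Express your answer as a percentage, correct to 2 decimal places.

Deflate each year: 2004 → 3969.7/1.407 = 2821.39; 2009 → 6752.8/2.165 = 3119.08.
So real value added changed by 3119.08/2821.39 − 1 = 0.1055, i.e. 10.55%.

10.55%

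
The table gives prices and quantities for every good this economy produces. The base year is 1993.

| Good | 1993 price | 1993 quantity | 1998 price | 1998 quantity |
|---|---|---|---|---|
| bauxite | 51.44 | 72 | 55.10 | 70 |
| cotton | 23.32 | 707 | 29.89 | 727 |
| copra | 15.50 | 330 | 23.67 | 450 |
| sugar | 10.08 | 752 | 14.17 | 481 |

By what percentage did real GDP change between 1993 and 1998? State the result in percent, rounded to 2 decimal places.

Real GDP 1993 = Nominal GDP 1993 = 51.44·72 + 23.32·707 + 15.50·330 + 10.08·752 = 32886.08.
Real GDP 1998 (at 1993 prices) = 51.44·70 + 23.32·727 + 15.50·450 + 10.08·481 = 32377.92.
Real growth = 32377.92/32886.08 − 1 = -0.0155.

-1.55%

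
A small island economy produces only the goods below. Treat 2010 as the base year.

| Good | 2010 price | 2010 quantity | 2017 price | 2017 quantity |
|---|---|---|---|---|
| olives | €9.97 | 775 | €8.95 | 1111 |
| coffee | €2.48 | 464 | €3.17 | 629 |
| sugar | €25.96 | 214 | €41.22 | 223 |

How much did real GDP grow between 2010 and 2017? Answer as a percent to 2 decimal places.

27.66%

Real GDP 2010 = Nominal GDP 2010 = 9.97·775 + 2.48·464 + 25.96·214 = 14432.91.
Real GDP 2017 (at 2010 prices) = 9.97·1111 + 2.48·629 + 25.96·223 = 18425.67.
Real growth = 18425.67/14432.91 − 1 = 0.2766.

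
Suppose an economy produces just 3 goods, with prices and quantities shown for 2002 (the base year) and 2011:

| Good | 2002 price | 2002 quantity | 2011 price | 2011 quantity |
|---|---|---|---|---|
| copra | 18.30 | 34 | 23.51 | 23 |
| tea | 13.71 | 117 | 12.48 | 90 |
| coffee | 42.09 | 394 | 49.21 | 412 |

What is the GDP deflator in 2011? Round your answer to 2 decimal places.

115.49

Nominal GDP 2011 = 23.51·23 + 12.48·90 + 49.21·412 = 21938.45.
Real GDP 2011 (at 2002 prices) = 18.30·23 + 13.71·90 + 42.09·412 = 18995.88.
Deflator = Nominal/Real × 100 = 21938.45/18995.88 × 100 = 115.491.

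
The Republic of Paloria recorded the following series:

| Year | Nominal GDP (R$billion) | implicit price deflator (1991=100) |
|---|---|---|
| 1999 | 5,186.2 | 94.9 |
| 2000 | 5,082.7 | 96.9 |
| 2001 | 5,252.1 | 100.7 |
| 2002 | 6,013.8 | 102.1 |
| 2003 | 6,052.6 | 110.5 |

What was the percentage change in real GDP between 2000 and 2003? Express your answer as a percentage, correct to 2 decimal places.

Real GDP 2000 = 5082.7/0.969 = 5245.30.
Real GDP 2003 = 6052.6/1.105 = 5477.47.
Change = 5477.47/5245.30 − 1 = 0.0443.

4.43%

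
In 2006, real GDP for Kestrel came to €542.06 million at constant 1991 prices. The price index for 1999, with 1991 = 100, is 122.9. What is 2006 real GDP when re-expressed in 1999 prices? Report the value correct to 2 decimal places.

Real GDP in 1999 prices = Real GDP in 1991 prices × (P_1999/P_1991) = 542.06 × 1.229 = 666.19.

€666.19 million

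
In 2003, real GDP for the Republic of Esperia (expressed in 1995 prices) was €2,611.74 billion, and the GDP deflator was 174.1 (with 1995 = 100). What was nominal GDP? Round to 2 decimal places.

€4,547.04 billion

Nominal GDP = Real × (GDP deflator/100) = 2611.74 × 1.741 = 4547.04.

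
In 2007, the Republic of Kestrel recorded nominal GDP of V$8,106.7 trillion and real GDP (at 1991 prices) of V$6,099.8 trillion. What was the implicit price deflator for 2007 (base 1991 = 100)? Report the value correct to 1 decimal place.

implicit price deflator = (Nominal / Real) × 100 = 8106.7 / 6099.8 × 100 = 132.90.

132.9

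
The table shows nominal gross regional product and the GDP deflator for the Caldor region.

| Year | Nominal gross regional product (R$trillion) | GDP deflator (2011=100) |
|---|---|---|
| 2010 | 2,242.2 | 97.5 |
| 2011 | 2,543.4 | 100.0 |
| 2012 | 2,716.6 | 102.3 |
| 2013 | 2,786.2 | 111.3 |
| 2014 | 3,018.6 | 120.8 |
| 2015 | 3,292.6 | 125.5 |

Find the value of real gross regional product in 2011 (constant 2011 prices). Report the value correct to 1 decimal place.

Real gross regional product 2011 = 2543.4 / 1.000 = 2543.40.

R$2,543.4 trillion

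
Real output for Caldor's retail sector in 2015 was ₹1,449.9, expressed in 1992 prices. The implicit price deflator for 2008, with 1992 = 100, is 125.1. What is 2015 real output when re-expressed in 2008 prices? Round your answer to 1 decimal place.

Real output in 2008 prices = Real output in 1992 prices × (P_2008/P_1992) = 1449.9 × 1.251 = 1813.82.

₹1,813.8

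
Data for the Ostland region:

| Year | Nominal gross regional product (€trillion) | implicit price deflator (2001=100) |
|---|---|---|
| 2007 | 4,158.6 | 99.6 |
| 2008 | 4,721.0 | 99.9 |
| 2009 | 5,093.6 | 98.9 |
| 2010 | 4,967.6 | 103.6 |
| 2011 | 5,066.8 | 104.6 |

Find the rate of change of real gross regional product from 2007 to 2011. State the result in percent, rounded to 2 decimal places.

Real gross regional product 2007 = 4158.6/0.996 = 4175.30.
Real gross regional product 2011 = 5066.8/1.046 = 4843.98.
Change = 4843.98/4175.30 − 1 = 0.1602.

16.02%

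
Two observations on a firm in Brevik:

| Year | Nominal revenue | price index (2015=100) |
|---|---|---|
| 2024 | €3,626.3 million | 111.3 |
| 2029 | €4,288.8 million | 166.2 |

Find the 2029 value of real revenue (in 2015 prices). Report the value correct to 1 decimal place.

Real revenue = Nominal / (price index/100) = 4288.8 / 1.662 = 2580.51.

€2,580.5 million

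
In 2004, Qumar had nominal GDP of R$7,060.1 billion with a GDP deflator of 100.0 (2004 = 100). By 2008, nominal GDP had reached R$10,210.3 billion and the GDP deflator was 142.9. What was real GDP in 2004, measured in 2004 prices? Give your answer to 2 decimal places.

Real GDP = Nominal / (GDP deflator/100) = 7060.1 / 1.000 = 7060.10.

R$7,060.10 billion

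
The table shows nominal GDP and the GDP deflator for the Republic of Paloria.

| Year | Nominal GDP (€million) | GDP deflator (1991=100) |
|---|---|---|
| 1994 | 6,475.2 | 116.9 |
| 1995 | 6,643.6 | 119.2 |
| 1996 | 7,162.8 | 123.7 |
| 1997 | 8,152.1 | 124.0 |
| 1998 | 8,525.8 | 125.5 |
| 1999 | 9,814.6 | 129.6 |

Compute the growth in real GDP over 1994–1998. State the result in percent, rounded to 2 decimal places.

Real GDP 1994 = 6475.2/1.169 = 5539.09.
Real GDP 1998 = 8525.8/1.255 = 6793.47.
Change = 6793.47/5539.09 − 1 = 0.2265.

22.65%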